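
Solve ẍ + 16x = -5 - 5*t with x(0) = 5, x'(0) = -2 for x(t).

x = -5/16 - 27*sin(4*t)/64 - 5*t/16 + 85*cos(4*t)/16

Characteristic equation r² + 16 = 0 has discriminant (0)² - 4·(16) = -64 < 0, so r = ± 4i.
Hence x_h = C1*cos(4*t) + C2*sin(4*t).
For the particular solution try x_p = A0 + A1*t. Substituting and matching coefficients of each power of t gives A0 = -5/16, A1 = -5/16, so x_p = -5/16 - 5*t/16.
General solution: x = -5/16 - 5*t/16 + C1*cos(4*t) + C2*sin(4*t).
Apply the initial conditions: x(0) = -5/16 + C1 = 5 and x'(0) = -5/16 + 4*C2 = -2. Solving gives C1 = 85/16, C2 = -27/64.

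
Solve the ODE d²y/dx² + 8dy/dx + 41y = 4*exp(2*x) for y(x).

y = 4*exp(2*x)/61 + C1*cos(5*x)*exp(-4*x) + C2*exp(-4*x)*sin(5*x)

Characteristic equation r² + 8r + 41 = 0 has discriminant (8)² - 4·(41) = -100 < 0, so r = -4 ± 5i.
Hence y_h = C1*cos(5*x)*exp(-4*x) + C2*exp(-4*x)*sin(5*x).
Try y_p = A*exp(2*x). Substituting into the equation and dividing by exp(2*x) gives A = 4/61, so y_p = 4*exp(2*x)/61.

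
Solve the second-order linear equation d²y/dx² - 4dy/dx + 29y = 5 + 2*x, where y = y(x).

y = 153/841 + 2*x/29 + C1*cos(5*x)*exp(2*x) + C2*exp(2*x)*sin(5*x)

Characteristic equation r² - 4r + 29 = 0 has discriminant (-4)² - 4·(29) = -100 < 0, so r = 2 ± 5i.
Hence y_h = C1*cos(5*x)*exp(2*x) + C2*exp(2*x)*sin(5*x).
For the particular solution try y_p = A0 + A1*x. Substituting and matching coefficients of each power of x gives A0 = 153/841, A1 = 2/29, so y_p = 153/841 + 2*x/29.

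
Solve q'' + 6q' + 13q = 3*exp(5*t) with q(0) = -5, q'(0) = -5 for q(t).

q = 3*exp(5*t)/68 - 343*cos(2*t)*exp(-3*t)/68 - 173*exp(-3*t)*sin(2*t)/17

Characteristic equation r² + 6r + 13 = 0 has discriminant (6)² - 4·(13) = -16 < 0, so r = -3 ± 2i.
Hence q_h = C1*cos(2*t)*exp(-3*t) + C2*exp(-3*t)*sin(2*t).
Try q_p = A*exp(5*t). Substituting into the equation and dividing by exp(5*t) gives A = 3/68, so q_p = 3*exp(5*t)/68.
General solution: q = 3*exp(5*t)/68 + C1*cos(2*t)*exp(-3*t) + C2*exp(-3*t)*sin(2*t).
Apply the initial conditions: q(0) = 3/68 + C1 = -5 and q'(0) = 15/68 - 3*C1 + 2*C2 = -5. Solving gives C1 = -343/68, C2 = -173/17.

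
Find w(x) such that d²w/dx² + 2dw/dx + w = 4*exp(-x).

w = C1*exp(-x) + 2*x**2*exp(-x) + C2*x*exp(-x)

Characteristic equation r² + 2r + 1 = 0 has discriminant (2)² - 4·(1) = 0, so r = -1 is a repeated root.
Hence w_h = (C1 + C2*x)*exp(-x).
Since exp(-x) solves the homogeneous equation (r = -1 is a root of multiplicity 2), multiply the trial by x^2. Try w_p = A*x^2*exp(-x). Substituting into the equation and dividing by exp(-x) gives A = 2, so w_p = 2*x^2*exp(-x).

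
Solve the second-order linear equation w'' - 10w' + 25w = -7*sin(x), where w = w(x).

Characteristic equation r² - 10r + 25 = 0 has discriminant (-10)² - 4·(25) = 0, so r = 5 is a repeated root.
Hence w_h = (C1 + C2*x)*exp(5*x).
Try w_p = A*cos(x) + B*sin(x). Substituting and equating the coefficients of cos(x) and sin(x) gives A = -35/338, B = -42/169, so w_p = -42*sin(x)/169 - 35*cos(x)/338.

w = -42*sin(x)/169 - 35*cos(x)/338 + C1*exp(5*x) + C2*x*exp(5*x)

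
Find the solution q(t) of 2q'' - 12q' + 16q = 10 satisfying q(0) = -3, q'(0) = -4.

q = 5/8 - 21*exp(2*t)/4 + 13*exp(4*t)/8

Divide through by 2: q'' - 6q' + 8q = 5.
Characteristic equation r² - 6r + 8 = 0 factors as (r - 4)(r - 2) = 0, so r = 4, 2.
Hence q_h = C1*exp(4*t) + C2*exp(2*t).
For the particular solution try q_p = A0. Substituting and matching coefficients of each power of t gives A0 = 5/8, so q_p = 5/8.
General solution: q = 5/8 + C1*exp(4*t) + C2*exp(2*t).
Apply the initial conditions: q(0) = 5/8 + C1 + C2 = -3 and q'(0) = 2*C2 + 4*C1 = -4. Solving gives C1 = 13/8, C2 = -21/4.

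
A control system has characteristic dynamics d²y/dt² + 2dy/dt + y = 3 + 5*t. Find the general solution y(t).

Characteristic equation r² + 2r + 1 = 0 has discriminant (2)² - 4·(1) = 0, so r = -1 is a repeated root.
Hence y_h = (C1 + C2*t)*exp(-t).
For the particular solution try y_p = A0 + A1*t. Substituting and matching coefficients of each power of t gives A0 = -7, A1 = 5, so y_p = -7 + 5*t.

y = -7 + 5*t + C1*exp(-t) + C2*t*exp(-t)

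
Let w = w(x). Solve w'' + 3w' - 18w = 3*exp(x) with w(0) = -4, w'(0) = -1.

w = -74*exp(-6*x)/63 - 47*exp(3*x)/18 - 3*exp(x)/14

Characteristic equation r² + 3r - 18 = 0 factors as (r - 3)(r + 6) = 0, so r = 3, -6.
Hence w_h = C1*exp(3*x) + C2*exp(-6*x).
Try w_p = A*exp(x). Substituting into the equation and dividing by exp(x) gives A = -3/14, so w_p = -3*exp(x)/14.
General solution: w = -3*exp(x)/14 + C1*exp(3*x) + C2*exp(-6*x).
Apply the initial conditions: w(0) = -3/14 + C1 + C2 = -4 and w'(0) = -3/14 - 6*C2 + 3*C1 = -1. Solving gives C1 = -47/18, C2 = -74/63.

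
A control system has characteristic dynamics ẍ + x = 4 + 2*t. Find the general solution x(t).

x = 4 + 2*t + C1*cos(t) + C2*sin(t)

Characteristic equation r² + 1 = 0 has discriminant (0)² - 4·(1) = -4 < 0, so r = ± i.
Hence x_h = C1*cos(t) + C2*sin(t).
For the particular solution try x_p = A0 + A1*t. Substituting and matching coefficients of each power of t gives A0 = 4, A1 = 2, so x_p = 4 + 2*t.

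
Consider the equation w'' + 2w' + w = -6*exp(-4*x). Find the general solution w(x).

w = -2*exp(-4*x)/3 + C1*exp(-x) + C2*x*exp(-x)

Characteristic equation r² + 2r + 1 = 0 has discriminant (2)² - 4·(1) = 0, so r = -1 is a repeated root.
Hence w_h = (C1 + C2*x)*exp(-x).
Try w_p = A*exp(-4*x). Substituting into the equation and dividing by exp(-4*x) gives A = -2/3, so w_p = -2*exp(-4*x)/3.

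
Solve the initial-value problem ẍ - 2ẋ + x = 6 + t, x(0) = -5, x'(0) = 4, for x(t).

x = 8 + t - 13*exp(t) + 16*t*exp(t)

Characteristic equation r² - 2r + 1 = 0 has discriminant (-2)² - 4·(1) = 0, so r = 1 is a repeated root.
Hence x_h = (C1 + C2*t)*exp(t).
For the particular solution try x_p = A0 + A1*t. Substituting and matching coefficients of each power of t gives A0 = 8, A1 = 1, so x_p = 8 + t.
General solution: x = 8 + t + C1*exp(t) + C2*t*exp(t).
Apply the initial conditions: x(0) = 8 + C1 = -5 and x'(0) = 1 + C1 + C2 = 4. Solving gives C1 = -13, C2 = 16.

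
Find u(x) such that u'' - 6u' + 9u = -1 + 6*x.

Characteristic equation r² - 6r + 9 = 0 has discriminant (-6)² - 4·(9) = 0, so r = 3 is a repeated root.
Hence u_h = (C1 + C2*x)*exp(3*x).
For the particular solution try u_p = A0 + A1*x. Substituting and matching coefficients of each power of x gives A0 = 1/3, A1 = 2/3, so u_p = 1/3 + 2*x/3.

u = 1/3 + 2*x/3 + C1*exp(3*x) + C2*x*exp(3*x)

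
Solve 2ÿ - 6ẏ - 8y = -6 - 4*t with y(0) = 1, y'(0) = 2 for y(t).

Divide through by 2: y'' - 3y' - 4y = -3 - 2*t.
Characteristic equation r² - 3r - 4 = 0 factors as (r + 1)(r - 4) = 0, so r = -1, 4.
Hence y_h = C1*exp(-t) + C2*exp(4*t).
For the particular solution try y_p = A0 + A1*t. Substituting and matching coefficients of each power of t gives A0 = 3/8, A1 = 1/2, so y_p = 3/8 + t/2.
General solution: y = 3/8 + t/2 + C1*exp(-t) + C2*exp(4*t).
Apply the initial conditions: y(0) = 3/8 + C1 + C2 = 1 and y'(0) = 1/2 - C1 + 4*C2 = 2. Solving gives C1 = 1/5, C2 = 17/40.

y = 3/8 + t/2 + exp(-t)/5 + 17*exp(4*t)/40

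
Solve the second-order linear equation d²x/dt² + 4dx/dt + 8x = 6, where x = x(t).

x = 3/4 + C1*cos(2*t)*exp(-2*t) + C2*exp(-2*t)*sin(2*t)

Characteristic equation r² + 4r + 8 = 0 has discriminant (4)² - 4·(8) = -16 < 0, so r = -2 ± 2i.
Hence x_h = C1*cos(2*t)*exp(-2*t) + C2*exp(-2*t)*sin(2*t).
For the particular solution try x_p = A0. Substituting and matching coefficients of each power of t gives A0 = 3/4, so x_p = 3/4.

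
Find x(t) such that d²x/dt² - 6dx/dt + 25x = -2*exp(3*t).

Characteristic equation r² - 6r + 25 = 0 has discriminant (-6)² - 4·(25) = -64 < 0, so r = 3 ± 4i.
Hence x_h = C1*cos(4*t)*exp(3*t) + C2*exp(3*t)*sin(4*t).
Try x_p = A*exp(3*t). Substituting into the equation and dividing by exp(3*t) gives A = -1/8, so x_p = -exp(3*t)/8.

x = -exp(3*t)/8 + C1*cos(4*t)*exp(3*t) + C2*exp(3*t)*sin(4*t)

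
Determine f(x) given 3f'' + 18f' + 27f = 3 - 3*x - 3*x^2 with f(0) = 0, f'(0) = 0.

f = 1/9 - x**2/9 - exp(-3*x)/9 + x/27 - 10*x*exp(-3*x)/27

Divide through by 3: f'' + 6f' + 9f = 1 - x - x^2.
Characteristic equation r² + 6r + 9 = 0 has discriminant (6)² - 4·(9) = 0, so r = -3 is a repeated root.
Hence f_h = (C1 + C2*x)*exp(-3*x).
For the particular solution try f_p = A0 + A1*x + A2*x^2. Substituting and matching coefficients of each power of x gives A0 = 1/9, A1 = 1/27, A2 = -1/9, so f_p = 1/9 - x^2/9 + x/27.
General solution: f = 1/9 - x^2/9 + x/27 + C1*exp(-3*x) + C2*x*exp(-3*x).
Apply the initial conditions: f(0) = 1/9 + C1 = 0 and f'(0) = 1/27 + C2 - 3*C1 = 0. Solving gives C1 = -1/9, C2 = -10/27.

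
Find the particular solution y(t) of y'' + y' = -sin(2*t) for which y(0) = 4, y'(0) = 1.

Characteristic equation r² + r = 0 factors as (r + 1)r = 0, so r = -1, 0.
Hence y_h = C1*exp(-t) + C2.
Try y_p = A*cos(2*t) + B*sin(2*t). Substituting and equating the coefficients of cos(2t) and sin(2t) gives A = 1/10, B = 1/5, so y_p = sin(2*t)/5 + cos(2*t)/10.
General solution: y = C2 + sin(2*t)/5 + cos(2*t)/10 + C1*exp(-t).
Apply the initial conditions: y(0) = 1/10 + C1 + C2 = 4 and y'(0) = 2/5 - C1 = 1. Solving gives C1 = -3/5, C2 = 9/2.

y = 9/2 - 3*exp(-t)/5 + sin(2*t)/5 + cos(2*t)/10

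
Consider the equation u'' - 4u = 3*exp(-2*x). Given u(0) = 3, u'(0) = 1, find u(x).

u = 17*exp(-2*x)/16 + 31*exp(2*x)/16 - 3*x*exp(-2*x)/4

Characteristic equation r² - 4 = 0 factors as (r + 2)(r - 2) = 0, so r = -2, 2.
Hence u_h = C1*exp(-2*x) + C2*exp(2*x).
Since exp(-2*x) solves the homogeneous equation (r = -2 is a root of multiplicity 1), multiply the trial by x. Try u_p = A*x*exp(-2*x). Substituting into the equation and dividing by exp(-2*x) gives A = -3/4, so u_p = -3*x*exp(-2*x)/4.
General solution: u = C1*exp(-2*x) + C2*exp(2*x) - 3*x*exp(-2*x)/4.
Apply the initial conditions: u(0) = C1 + C2 = 3 and u'(0) = -3/4 - 2*C1 + 2*C2 = 1. Solving gives C1 = 17/16, C2 = 31/16.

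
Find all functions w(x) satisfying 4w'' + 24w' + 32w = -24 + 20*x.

Divide through by 4: w'' + 6w' + 8w = -6 + 5*x.
Characteristic equation r² + 6r + 8 = 0 factors as (r + 4)(r + 2) = 0, so r = -4, -2.
Hence w_h = C1*exp(-4*x) + C2*exp(-2*x).
For the particular solution try w_p = A0 + A1*x. Substituting and matching coefficients of each power of x gives A0 = -39/32, A1 = 5/8, so w_p = -39/32 + 5*x/8.

w = -39/32 + 5*x/8 + C1*exp(-4*x) + C2*exp(-2*x)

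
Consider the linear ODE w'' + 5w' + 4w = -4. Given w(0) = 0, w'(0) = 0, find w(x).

w = -1 - exp(-4*x)/3 + 4*exp(-x)/3

Characteristic equation r² + 5r + 4 = 0 factors as (r + 4)(r + 1) = 0, so r = -4, -1.
Hence w_h = C1*exp(-4*x) + C2*exp(-x).
For the particular solution try w_p = A0. Substituting and matching coefficients of each power of x gives A0 = -1, so w_p = -1.
General solution: w = -1 + C1*exp(-4*x) + C2*exp(-x).
Apply the initial conditions: w(0) = -1 + C1 + C2 = 0 and w'(0) = -C2 - 4*C1 = 0. Solving gives C1 = -1/3, C2 = 4/3.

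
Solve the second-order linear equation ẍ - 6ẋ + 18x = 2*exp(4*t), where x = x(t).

Characteristic equation r² - 6r + 18 = 0 has discriminant (-6)² - 4·(18) = -36 < 0, so r = 3 ± 3i.
Hence x_h = C1*cos(3*t)*exp(3*t) + C2*exp(3*t)*sin(3*t).
Try x_p = A*exp(4*t). Substituting into the equation and dividing by exp(4*t) gives A = 1/5, so x_p = exp(4*t)/5.

x = exp(4*t)/5 + C1*cos(3*t)*exp(3*t) + C2*exp(3*t)*sin(3*t)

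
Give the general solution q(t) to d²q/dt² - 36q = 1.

Characteristic equation r² - 36 = 0 factors as (r - 6)(r + 6) = 0, so r = 6, -6.
Hence q_h = C1*exp(6*t) + C2*exp(-6*t).
For the particular solution try q_p = A0. Substituting and matching coefficients of each power of t gives A0 = -1/36, so q_p = -1/36.

q = -1/36 + C1*exp(6*t) + C2*exp(-6*t)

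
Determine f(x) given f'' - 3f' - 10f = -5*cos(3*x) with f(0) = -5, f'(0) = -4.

Characteristic equation r² - 3r - 10 = 0 factors as (r + 2)(r - 5) = 0, so r = -2, 5.
Hence f_h = C1*exp(-2*x) + C2*exp(5*x).
Try f_p = A*cos(3*x) + B*sin(3*x). Substituting and equating the coefficients of cos(3x) and sin(3x) gives A = 95/442, B = 45/442, so f_p = 45*sin(3*x)/442 + 95*cos(3*x)/442.
General solution: f = 45*sin(3*x)/442 + 95*cos(3*x)/442 + C1*exp(-2*x) + C2*exp(5*x).
Apply the initial conditions: f(0) = 95/442 + C1 + C2 = -5 and f'(0) = 135/442 - 2*C1 + 5*C2 = -4. Solving gives C1 = -283/91, C2 = -501/238.

f = -501*exp(5*x)/238 - 283*exp(-2*x)/91 + 45*sin(3*x)/442 + 95*cos(3*x)/442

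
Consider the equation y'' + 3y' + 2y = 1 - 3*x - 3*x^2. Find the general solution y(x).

y = -5/2 + 3*x - 3*x**2/2 + C1*exp(-2*x) + C2*exp(-x)

Characteristic equation r² + 3r + 2 = 0 factors as (r + 2)(r + 1) = 0, so r = -2, -1.
Hence y_h = C1*exp(-2*x) + C2*exp(-x).
For the particular solution try y_p = A0 + A1*x + A2*x^2. Substituting and matching coefficients of each power of x gives A0 = -5/2, A1 = 3, A2 = -3/2, so y_p = -5/2 + 3*x - 3*x^2/2.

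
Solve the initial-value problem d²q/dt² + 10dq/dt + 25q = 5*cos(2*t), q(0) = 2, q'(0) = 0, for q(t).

q = 100*sin(2*t)/841 + 105*cos(2*t)/841 + 1577*exp(-5*t)/841 + 265*t*exp(-5*t)/29

Characteristic equation r² + 10r + 25 = 0 has discriminant (10)² - 4·(25) = 0, so r = -5 is a repeated root.
Hence q_h = (C1 + C2*t)*exp(-5*t).
Try q_p = A*cos(2*t) + B*sin(2*t). Substituting and equating the coefficients of cos(2t) and sin(2t) gives A = 105/841, B = 100/841, so q_p = 100*sin(2*t)/841 + 105*cos(2*t)/841.
General solution: q = 100*sin(2*t)/841 + 105*cos(2*t)/841 + C1*exp(-5*t) + C2*t*exp(-5*t).
Apply the initial conditions: q(0) = 105/841 + C1 = 2 and q'(0) = 200/841 + C2 - 5*C1 = 0. Solving gives C1 = 1577/841, C2 = 265/29.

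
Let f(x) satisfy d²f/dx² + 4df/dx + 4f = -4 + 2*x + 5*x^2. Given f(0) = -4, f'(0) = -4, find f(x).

Characteristic equation r² + 4r + 4 = 0 has discriminant (4)² - 4·(4) = 0, so r = -2 is a repeated root.
Hence f_h = (C1 + C2*x)*exp(-2*x).
For the particular solution try f_p = A0 + A1*x + A2*x^2. Substituting and matching coefficients of each power of x gives A0 = 3/8, A1 = -2, A2 = 5/4, so f_p = 3/8 - 2*x + 5*x^2/4.
General solution: f = 3/8 - 2*x + 5*x^2/4 + C1*exp(-2*x) + C2*x*exp(-2*x).
Apply the initial conditions: f(0) = 3/8 + C1 = -4 and f'(0) = -2 + C2 - 2*C1 = -4. Solving gives C1 = -35/8, C2 = -43/4.

f = 3/8 - 2*x - 35*exp(-2*x)/8 + 5*x**2/4 - 43*x*exp(-2*x)/4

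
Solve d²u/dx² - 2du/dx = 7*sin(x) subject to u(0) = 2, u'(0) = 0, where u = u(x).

u = -3/2 - 7*sin(x)/5 + 7*exp(2*x)/10 + 14*cos(x)/5

Characteristic equation r² - 2r = 0 factors as (r - 2)r = 0, so r = 2, 0.
Hence u_h = C1*exp(2*x) + C2.
Try u_p = A*cos(x) + B*sin(x). Substituting and equating the coefficients of cos(x) and sin(x) gives A = 14/5, B = -7/5, so u_p = -7*sin(x)/5 + 14*cos(x)/5.
General solution: u = C2 - 7*sin(x)/5 + 14*cos(x)/5 + C1*exp(2*x).
Apply the initial conditions: u(0) = 14/5 + C1 + C2 = 2 and u'(0) = -7/5 + 2*C1 = 0. Solving gives C1 = 7/10, C2 = -3/2.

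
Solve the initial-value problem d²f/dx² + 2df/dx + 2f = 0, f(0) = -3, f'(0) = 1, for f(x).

f = -3*cos(x)*exp(-x) - 2*exp(-x)*sin(x)

Characteristic equation r² + 2r + 2 = 0 has discriminant (2)² - 4·(2) = -4 < 0, so r = -1 ± i.
Hence f_h = C1*cos(x)*exp(-x) + C2*exp(-x)*sin(x).
Apply the initial conditions: f(0) = C1 = -3 and f'(0) = C2 - C1 = 1. Solving gives C1 = -3, C2 = -2.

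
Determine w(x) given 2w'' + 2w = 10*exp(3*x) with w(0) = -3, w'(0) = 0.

w = exp(3*x)/2 - 7*cos(x)/2 - 3*sin(x)/2

Divide through by 2: w'' + w = 5*exp(3*x).
Characteristic equation r² + 1 = 0 has discriminant (0)² - 4·(1) = -4 < 0, so r = ± i.
Hence w_h = C1*cos(x) + C2*sin(x).
Try w_p = A*exp(3*x). Substituting into the equation and dividing by exp(3*x) gives A = 1/2, so w_p = exp(3*x)/2.
General solution: w = exp(3*x)/2 + C1*cos(x) + C2*sin(x).
Apply the initial conditions: w(0) = 1/2 + C1 = -3 and w'(0) = 3/2 + C2 = 0. Solving gives C1 = -7/2, C2 = -3/2.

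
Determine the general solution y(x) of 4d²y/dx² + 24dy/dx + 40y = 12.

Divide through by 4: y'' + 6y' + 10y = 3.
Characteristic equation r² + 6r + 10 = 0 has discriminant (6)² - 4·(10) = -4 < 0, so r = -3 ± i.
Hence y_h = C1*cos(x)*exp(-3*x) + C2*exp(-3*x)*sin(x).
For the particular solution try y_p = A0. Substituting and matching coefficients of each power of x gives A0 = 3/10, so y_p = 3/10.

y = 3/10 + C1*cos(x)*exp(-3*x) + C2*exp(-3*x)*sin(x)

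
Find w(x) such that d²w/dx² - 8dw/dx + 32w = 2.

w = 1/16 + C1*cos(4*x)*exp(4*x) + C2*exp(4*x)*sin(4*x)

Characteristic equation r² - 8r + 32 = 0 has discriminant (-8)² - 4·(32) = -64 < 0, so r = 4 ± 4i.
Hence w_h = C1*cos(4*x)*exp(4*x) + C2*exp(4*x)*sin(4*x).
For the particular solution try w_p = A0. Substituting and matching coefficients of each power of x gives A0 = 1/16, so w_p = 1/16.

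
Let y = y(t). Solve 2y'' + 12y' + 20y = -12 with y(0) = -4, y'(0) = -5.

y = -3/5 - 76*exp(-3*t)*sin(t)/5 - 17*cos(t)*exp(-3*t)/5

Divide through by 2: y'' + 6y' + 10y = -6.
Characteristic equation r² + 6r + 10 = 0 has discriminant (6)² - 4·(10) = -4 < 0, so r = -3 ± i.
Hence y_h = C1*cos(t)*exp(-3*t) + C2*exp(-3*t)*sin(t).
For the particular solution try y_p = A0. Substituting and matching coefficients of each power of t gives A0 = -3/5, so y_p = -3/5.
General solution: y = -3/5 + C1*cos(t)*exp(-3*t) + C2*exp(-3*t)*sin(t).
Apply the initial conditions: y(0) = -3/5 + C1 = -4 and y'(0) = C2 - 3*C1 = -5. Solving gives C1 = -17/5, C2 = -76/5.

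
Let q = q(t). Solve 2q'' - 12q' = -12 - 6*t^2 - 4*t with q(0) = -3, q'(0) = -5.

q = -143/72 - 73*exp(6*t)/72 + t**2/4 + t**3/6 + 13*t/12

Divide through by 2: q'' - 6q' = -6 - 3*t^2 - 2*t.
Characteristic equation r² - 6r = 0 factors as (r - 6)r = 0, so r = 6, 0.
Hence q_h = C1*exp(6*t) + C2.
Since 0 is a characteristic root (multiplicity 1), multiply the polynomial trial by t: try q_p = t*(A0 + A1*t + A2*t^2). Substituting and matching coefficients of each power of t gives A0 = 13/12, A1 = 1/4, A2 = 1/6, so q_p = t^2/4 + t^3/6 + 13*t/12.
General solution: q = C2 + t^2/4 + t^3/6 + 13*t/12 + C1*exp(6*t).
Apply the initial conditions: q(0) = C1 + C2 = -3 and q'(0) = 13/12 + 6*C1 = -5. Solving gives C1 = -73/72, C2 = -143/72.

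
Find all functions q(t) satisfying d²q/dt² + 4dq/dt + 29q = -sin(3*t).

Characteristic equation r² + 4r + 29 = 0 has discriminant (4)² - 4·(29) = -100 < 0, so r = -2 ± 5i.
Hence q_h = C1*cos(5*t)*exp(-2*t) + C2*exp(-2*t)*sin(5*t).
Try q_p = A*cos(3*t) + B*sin(3*t). Substituting and equating the coefficients of cos(3t) and sin(3t) gives A = 3/136, B = -5/136, so q_p = -5*sin(3*t)/136 + 3*cos(3*t)/136.

q = -5*sin(3*t)/136 + 3*cos(3*t)/136 + C1*cos(5*t)*exp(-2*t) + C2*exp(-2*t)*sin(5*t)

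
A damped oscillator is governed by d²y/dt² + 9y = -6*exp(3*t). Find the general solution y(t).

y = -exp(3*t)/3 + C1*cos(3*t) + C2*sin(3*t)

Characteristic equation r² + 9 = 0 has discriminant (0)² - 4·(9) = -36 < 0, so r = ± 3i.
Hence y_h = C1*cos(3*t) + C2*sin(3*t).
Try y_p = A*exp(3*t). Substituting into the equation and dividing by exp(3*t) gives A = -1/3, so y_p = -exp(3*t)/3.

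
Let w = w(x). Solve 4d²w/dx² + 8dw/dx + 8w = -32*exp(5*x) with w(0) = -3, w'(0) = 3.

Divide through by 4: w'' + 2w' + 2w = -8*exp(5*x).
Characteristic equation r² + 2r + 2 = 0 has discriminant (2)² - 4·(2) = -4 < 0, so r = -1 ± i.
Hence w_h = C1*cos(x)*exp(-x) + C2*exp(-x)*sin(x).
Try w_p = A*exp(5*x). Substituting into the equation and dividing by exp(5*x) gives A = -8/37, so w_p = -8*exp(5*x)/37.
General solution: w = -8*exp(5*x)/37 + C1*cos(x)*exp(-x) + C2*exp(-x)*sin(x).
Apply the initial conditions: w(0) = -8/37 + C1 = -3 and w'(0) = -40/37 + C2 - C1 = 3. Solving gives C1 = -103/37, C2 = 48/37.

w = -8*exp(5*x)/37 - 103*cos(x)*exp(-x)/37 + 48*exp(-x)*sin(x)/37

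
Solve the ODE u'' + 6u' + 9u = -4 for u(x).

Characteristic equation r² + 6r + 9 = 0 has discriminant (6)² - 4·(9) = 0, so r = -3 is a repeated root.
Hence u_h = (C1 + C2*x)*exp(-3*x).
For the particular solution try u_p = A0. Substituting and matching coefficients of each power of x gives A0 = -4/9, so u_p = -4/9.

u = -4/9 + C1*exp(-3*x) + C2*x*exp(-3*x)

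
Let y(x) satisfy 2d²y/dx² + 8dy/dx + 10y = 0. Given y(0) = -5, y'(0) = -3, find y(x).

y = -13*exp(-2*x)*sin(x) - 5*cos(x)*exp(-2*x)

Divide through by 2: y'' + 4y' + 5y = 0.
Characteristic equation r² + 4r + 5 = 0 has discriminant (4)² - 4·(5) = -4 < 0, so r = -2 ± i.
Hence y_h = C1*cos(x)*exp(-2*x) + C2*exp(-2*x)*sin(x).
Apply the initial conditions: y(0) = C1 = -5 and y'(0) = C2 - 2*C1 = -3. Solving gives C1 = -5, C2 = -13.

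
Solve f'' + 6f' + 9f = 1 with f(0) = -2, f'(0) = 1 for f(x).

Characteristic equation r² + 6r + 9 = 0 has discriminant (6)² - 4·(9) = 0, so r = -3 is a repeated root.
Hence f_h = (C1 + C2*x)*exp(-3*x).
For the particular solution try f_p = A0. Substituting and matching coefficients of each power of x gives A0 = 1/9, so f_p = 1/9.
General solution: f = 1/9 + C1*exp(-3*x) + C2*x*exp(-3*x).
Apply the initial conditions: f(0) = 1/9 + C1 = -2 and f'(0) = C2 - 3*C1 = 1. Solving gives C1 = -19/9, C2 = -16/3.

f = 1/9 - 19*exp(-3*x)/9 - 16*x*exp(-3*x)/3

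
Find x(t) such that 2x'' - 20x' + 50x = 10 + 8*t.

Divide through by 2: x'' - 10x' + 25x = 5 + 4*t.
Characteristic equation r² - 10r + 25 = 0 has discriminant (-10)² - 4·(25) = 0, so r = 5 is a repeated root.
Hence x_h = (C1 + C2*t)*exp(5*t).
For the particular solution try x_p = A0 + A1*t. Substituting and matching coefficients of each power of t gives A0 = 33/125, A1 = 4/25, so x_p = 33/125 + 4*t/25.

x = 33/125 + 4*t/25 + C1*exp(5*t) + C2*t*exp(5*t)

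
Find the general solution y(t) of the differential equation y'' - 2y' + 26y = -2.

y = -1/13 + C1*cos(5*t)*exp(t) + C2*exp(t)*sin(5*t)

Characteristic equation r² - 2r + 26 = 0 has discriminant (-2)² - 4·(26) = -100 < 0, so r = 1 ± 5i.
Hence y_h = C1*cos(5*t)*exp(t) + C2*exp(t)*sin(5*t).
For the particular solution try y_p = A0. Substituting and matching coefficients of each power of t gives A0 = -1/13, so y_p = -1/13.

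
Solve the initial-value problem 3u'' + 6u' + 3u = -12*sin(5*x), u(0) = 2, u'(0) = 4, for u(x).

u = 10*cos(5*x)/169 + 24*sin(5*x)/169 + 328*exp(-x)/169 + 68*x*exp(-x)/13

Divide through by 3: u'' + 2u' + u = -4*sin(5*x).
Characteristic equation r² + 2r + 1 = 0 has discriminant (2)² - 4·(1) = 0, so r = -1 is a repeated root.
Hence u_h = (C1 + C2*x)*exp(-x).
Try u_p = A*cos(5*x) + B*sin(5*x). Substituting and equating the coefficients of cos(5x) and sin(5x) gives A = 10/169, B = 24/169, so u_p = 10*cos(5*x)/169 + 24*sin(5*x)/169.
General solution: u = 10*cos(5*x)/169 + 24*sin(5*x)/169 + C1*exp(-x) + C2*x*exp(-x).
Apply the initial conditions: u(0) = 10/169 + C1 = 2 and u'(0) = 120/169 + C2 - C1 = 4. Solving gives C1 = 328/169, C2 = 68/13.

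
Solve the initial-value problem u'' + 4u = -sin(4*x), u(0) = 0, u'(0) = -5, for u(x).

u = -8*sin(2*x)/3 + sin(4*x)/12

Characteristic equation r² + 4 = 0 has discriminant (0)² - 4·(4) = -16 < 0, so r = ± 2i.
Hence u_h = C1*cos(2*x) + C2*sin(2*x).
Try u_p = A*cos(4*x) + B*sin(4*x). Substituting and equating the coefficients of cos(4x) and sin(4x) gives A = 0, B = 1/12, so u_p = sin(4*x)/12.
General solution: u = sin(4*x)/12 + C1*cos(2*x) + C2*sin(2*x).
Apply the initial conditions: u(0) = C1 = 0 and u'(0) = 1/3 + 2*C2 = -5. Solving gives C1 = 0, C2 = -8/3.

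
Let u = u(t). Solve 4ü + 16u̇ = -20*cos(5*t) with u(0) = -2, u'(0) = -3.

u = -11/4 - 4*sin(5*t)/41 + 5*cos(5*t)/41 + 103*exp(-4*t)/164

Divide through by 4: u'' + 4u' = -5*cos(5*t).
Characteristic equation r² + 4r = 0 factors as (r + 4)r = 0, so r = -4, 0.
Hence u_h = C1*exp(-4*t) + C2.
Try u_p = A*cos(5*t) + B*sin(5*t). Substituting and equating the coefficients of cos(5t) and sin(5t) gives A = 5/41, B = -4/41, so u_p = -4*sin(5*t)/41 + 5*cos(5*t)/41.
General solution: u = C2 - 4*sin(5*t)/41 + 5*cos(5*t)/41 + C1*exp(-4*t).
Apply the initial conditions: u(0) = 5/41 + C1 + C2 = -2 and u'(0) = -20/41 - 4*C1 = -3. Solving gives C1 = 103/164, C2 = -11/4.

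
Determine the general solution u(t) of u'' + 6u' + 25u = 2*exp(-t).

u = exp(-t)/10 + C1*cos(4*t)*exp(-3*t) + C2*exp(-3*t)*sin(4*t)

Characteristic equation r² + 6r + 25 = 0 has discriminant (6)² - 4·(25) = -64 < 0, so r = -3 ± 4i.
Hence u_h = C1*cos(4*t)*exp(-3*t) + C2*exp(-3*t)*sin(4*t).
Try u_p = A*exp(-t). Substituting into the equation and dividing by exp(-t) gives A = 1/10, so u_p = exp(-t)/10.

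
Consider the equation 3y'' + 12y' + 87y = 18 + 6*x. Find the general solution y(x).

y = 166/841 + 2*x/29 + C1*cos(5*x)*exp(-2*x) + C2*exp(-2*x)*sin(5*x)

Divide through by 3: y'' + 4y' + 29y = 6 + 2*x.
Characteristic equation r² + 4r + 29 = 0 has discriminant (4)² - 4·(29) = -100 < 0, so r = -2 ± 5i.
Hence y_h = C1*cos(5*x)*exp(-2*x) + C2*exp(-2*x)*sin(5*x).
For the particular solution try y_p = A0 + A1*x. Substituting and matching coefficients of each power of x gives A0 = 166/841, A1 = 2/29, so y_p = 166/841 + 2*x/29.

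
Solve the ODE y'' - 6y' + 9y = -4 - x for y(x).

Characteristic equation r² - 6r + 9 = 0 has discriminant (-6)² - 4·(9) = 0, so r = 3 is a repeated root.
Hence y_h = (C1 + C2*x)*exp(3*x).
For the particular solution try y_p = A0 + A1*x. Substituting and matching coefficients of each power of x gives A0 = -14/27, A1 = -1/9, so y_p = -14/27 - x/9.

y = -14/27 - x/9 + C1*exp(3*x) + C2*x*exp(3*x)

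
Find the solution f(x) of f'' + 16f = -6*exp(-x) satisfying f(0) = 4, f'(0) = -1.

f = -23*sin(4*x)/68 - 6*exp(-x)/17 + 74*cos(4*x)/17

Characteristic equation r² + 16 = 0 has discriminant (0)² - 4·(16) = -64 < 0, so r = ± 4i.
Hence f_h = C1*cos(4*x) + C2*sin(4*x).
Try f_p = A*exp(-x). Substituting into the equation and dividing by exp(-x) gives A = -6/17, so f_p = -6*exp(-x)/17.
General solution: f = -6*exp(-x)/17 + C1*cos(4*x) + C2*sin(4*x).
Apply the initial conditions: f(0) = -6/17 + C1 = 4 and f'(0) = 6/17 + 4*C2 = -1. Solving gives C1 = 74/17, C2 = -23/68.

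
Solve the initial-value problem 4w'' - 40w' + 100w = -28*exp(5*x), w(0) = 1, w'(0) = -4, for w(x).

Divide through by 4: w'' - 10w' + 25w = -7*exp(5*x).
Characteristic equation r² - 10r + 25 = 0 has discriminant (-10)² - 4·(25) = 0, so r = 5 is a repeated root.
Hence w_h = (C1 + C2*x)*exp(5*x).
Since exp(5*x) solves the homogeneous equation (r = 5 is a root of multiplicity 2), multiply the trial by x^2. Try w_p = A*x^2*exp(5*x). Substituting into the equation and dividing by exp(5*x) gives A = -7/2, so w_p = -7*x^2*exp(5*x)/2.
General solution: w = C1*exp(5*x) - 7*x^2*exp(5*x)/2 + C2*x*exp(5*x).
Apply the initial conditions: w(0) = C1 = 1 and w'(0) = C2 + 5*C1 = -4. Solving gives C1 = 1, C2 = -9.

w = -9*x*exp(5*x) - 7*x**2*exp(5*x)/2 + exp(5*x)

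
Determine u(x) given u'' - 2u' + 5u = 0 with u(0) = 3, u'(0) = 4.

u = exp(x)*sin(2*x)/2 + 3*cos(2*x)*exp(x)

Characteristic equation r² - 2r + 5 = 0 has discriminant (-2)² - 4·(5) = -16 < 0, so r = 1 ± 2i.
Hence u_h = C1*cos(2*x)*exp(x) + C2*exp(x)*sin(2*x).
Apply the initial conditions: u(0) = C1 = 3 and u'(0) = C1 + 2*C2 = 4. Solving gives C1 = 3, C2 = 1/2.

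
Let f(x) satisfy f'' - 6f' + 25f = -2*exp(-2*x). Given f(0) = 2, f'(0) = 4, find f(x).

Characteristic equation r² - 6r + 25 = 0 has discriminant (-6)² - 4·(25) = -64 < 0, so r = 3 ± 4i.
Hence f_h = C1*cos(4*x)*exp(3*x) + C2*exp(3*x)*sin(4*x).
Try f_p = A*exp(-2*x). Substituting into the equation and dividing by exp(-2*x) gives A = -2/41, so f_p = -2*exp(-2*x)/41.
General solution: f = -2*exp(-2*x)/41 + C1*cos(4*x)*exp(3*x) + C2*exp(3*x)*sin(4*x).
Apply the initial conditions: f(0) = -2/41 + C1 = 2 and f'(0) = 4/41 + 3*C1 + 4*C2 = 4. Solving gives C1 = 84/41, C2 = -23/41.

f = -2*exp(-2*x)/41 - 23*exp(3*x)*sin(4*x)/41 + 84*cos(4*x)*exp(3*x)/41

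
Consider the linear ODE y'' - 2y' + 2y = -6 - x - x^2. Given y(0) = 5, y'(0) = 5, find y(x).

Characteristic equation r² - 2r + 2 = 0 has discriminant (-2)² - 4·(2) = -4 < 0, so r = 1 ± i.
Hence y_h = C1*cos(x)*exp(x) + C2*exp(x)*sin(x).
For the particular solution try y_p = A0 + A1*x + A2*x^2. Substituting and matching coefficients of each power of x gives A0 = -4, A1 = -3/2, A2 = -1/2, so y_p = -4 - 3*x/2 - x^2/2.
General solution: y = -4 - 3*x/2 - x^2/2 + C1*cos(x)*exp(x) + C2*exp(x)*sin(x).
Apply the initial conditions: y(0) = -4 + C1 = 5 and y'(0) = -3/2 + C1 + C2 = 5. Solving gives C1 = 9, C2 = -5/2.

y = -4 - 3*x/2 - x**2/2 + 9*cos(x)*exp(x) - 5*exp(x)*sin(x)/2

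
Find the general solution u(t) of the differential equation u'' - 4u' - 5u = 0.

Characteristic equation r² - 4r - 5 = 0 factors as (r - 5)(r + 1) = 0, so r = 5, -1.
Hence u_h = C1*exp(5*t) + C2*exp(-t).

u = C1*exp(5*t) + C2*exp(-t)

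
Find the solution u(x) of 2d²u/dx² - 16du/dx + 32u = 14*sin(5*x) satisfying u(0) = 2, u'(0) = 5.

Divide through by 2: u'' - 8u' + 16u = 7*sin(5*x).
Characteristic equation r² - 8r + 16 = 0 has discriminant (-8)² - 4·(16) = 0, so r = 4 is a repeated root.
Hence u_h = (C1 + C2*x)*exp(4*x).
Try u_p = A*cos(5*x) + B*sin(5*x). Substituting and equating the coefficients of cos(5x) and sin(5x) gives A = 280/1681, B = -63/1681, so u_p = -63*sin(5*x)/1681 + 280*cos(5*x)/1681.
General solution: u = -63*sin(5*x)/1681 + 280*cos(5*x)/1681 + C1*exp(4*x) + C2*x*exp(4*x).
Apply the initial conditions: u(0) = 280/1681 + C1 = 2 and u'(0) = -315/1681 + C2 + 4*C1 = 5. Solving gives C1 = 3082/1681, C2 = -88/41.

u = -63*sin(5*x)/1681 + 280*cos(5*x)/1681 + 3082*exp(4*x)/1681 - 88*x*exp(4*x)/41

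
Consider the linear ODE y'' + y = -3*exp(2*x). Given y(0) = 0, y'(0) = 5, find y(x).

Characteristic equation r² + 1 = 0 has discriminant (0)² - 4·(1) = -4 < 0, so r = ± i.
Hence y_h = C1*cos(x) + C2*sin(x).
Try y_p = A*exp(2*x). Substituting into the equation and dividing by exp(2*x) gives A = -3/5, so y_p = -3*exp(2*x)/5.
General solution: y = -3*exp(2*x)/5 + C1*cos(x) + C2*sin(x).
Apply the initial conditions: y(0) = -3/5 + C1 = 0 and y'(0) = -6/5 + C2 = 5. Solving gives C1 = 3/5, C2 = 31/5.

y = -3*exp(2*x)/5 + 3*cos(x)/5 + 31*sin(x)/5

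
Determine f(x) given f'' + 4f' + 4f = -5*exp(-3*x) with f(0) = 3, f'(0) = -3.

Characteristic equation r² + 4r + 4 = 0 has discriminant (4)² - 4·(4) = 0, so r = -2 is a repeated root.
Hence f_h = (C1 + C2*x)*exp(-2*x).
Try f_p = A*exp(-3*x). Substituting into the equation and dividing by exp(-3*x) gives A = -5, so f_p = -5*exp(-3*x).
General solution: f = -5*exp(-3*x) + C1*exp(-2*x) + C2*x*exp(-2*x).
Apply the initial conditions: f(0) = -5 + C1 = 3 and f'(0) = 15 + C2 - 2*C1 = -3. Solving gives C1 = 8, C2 = -2.

f = -5*exp(-3*x) + 8*exp(-2*x) - 2*x*exp(-2*x)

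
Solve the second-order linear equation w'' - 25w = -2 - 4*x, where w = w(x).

w = 2/25 + 4*x/25 + C1*exp(-5*x) + C2*exp(5*x)

Characteristic equation r² - 25 = 0 factors as (r + 5)(r - 5) = 0, so r = -5, 5.
Hence w_h = C1*exp(-5*x) + C2*exp(5*x).
For the particular solution try w_p = A0 + A1*x. Substituting and matching coefficients of each power of x gives A0 = 2/25, A1 = 4/25, so w_p = 2/25 + 4*x/25.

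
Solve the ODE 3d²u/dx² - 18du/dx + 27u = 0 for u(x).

Divide through by 3: u'' - 6u' + 9u = 0.
Characteristic equation r² - 6r + 9 = 0 has discriminant (-6)² - 4·(9) = 0, so r = 3 is a repeated root.
Hence u_h = (C1 + C2*x)*exp(3*x).

u = C1*exp(3*x) + C2*x*exp(3*x)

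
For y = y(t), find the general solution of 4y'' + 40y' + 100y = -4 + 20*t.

y = -3/25 + t/5 + C1*exp(-5*t) + C2*t*exp(-5*t)

Divide through by 4: y'' + 10y' + 25y = -1 + 5*t.
Characteristic equation r² + 10r + 25 = 0 has discriminant (10)² - 4·(25) = 0, so r = -5 is a repeated root.
Hence y_h = (C1 + C2*t)*exp(-5*t).
For the particular solution try y_p = A0 + A1*t. Substituting and matching coefficients of each power of t gives A0 = -3/25, A1 = 1/5, so y_p = -3/25 + t/5.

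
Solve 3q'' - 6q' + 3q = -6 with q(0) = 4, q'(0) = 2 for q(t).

q = -2 + 6*exp(t) - 4*t*exp(t)

Divide through by 3: q'' - 2q' + q = -2.
Characteristic equation r² - 2r + 1 = 0 has discriminant (-2)² - 4·(1) = 0, so r = 1 is a repeated root.
Hence q_h = (C1 + C2*t)*exp(t).
For the particular solution try q_p = A0. Substituting and matching coefficients of each power of t gives A0 = -2, so q_p = -2.
General solution: q = -2 + C1*exp(t) + C2*t*exp(t).
Apply the initial conditions: q(0) = -2 + C1 = 4 and q'(0) = C1 + C2 = 2. Solving gives C1 = 6, C2 = -4.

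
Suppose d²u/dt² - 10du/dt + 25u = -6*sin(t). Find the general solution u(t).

Characteristic equation r² - 10r + 25 = 0 has discriminant (-10)² - 4·(25) = 0, so r = 5 is a repeated root.
Hence u_h = (C1 + C2*t)*exp(5*t).
Try u_p = A*cos(t) + B*sin(t). Substituting and equating the coefficients of cos(t) and sin(t) gives A = -15/169, B = -36/169, so u_p = -36*sin(t)/169 - 15*cos(t)/169.

u = -36*sin(t)/169 - 15*cos(t)/169 + C1*exp(5*t) + C2*t*exp(5*t)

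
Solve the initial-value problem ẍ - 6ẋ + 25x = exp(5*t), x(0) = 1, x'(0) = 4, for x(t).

x = exp(5*t)/20 + 9*exp(3*t)*sin(4*t)/40 + 19*cos(4*t)*exp(3*t)/20

Characteristic equation r² - 6r + 25 = 0 has discriminant (-6)² - 4·(25) = -64 < 0, so r = 3 ± 4i.
Hence x_h = C1*cos(4*t)*exp(3*t) + C2*exp(3*t)*sin(4*t).
Try x_p = A*exp(5*t). Substituting into the equation and dividing by exp(5*t) gives A = 1/20, so x_p = exp(5*t)/20.
General solution: x = exp(5*t)/20 + C1*cos(4*t)*exp(3*t) + C2*exp(3*t)*sin(4*t).
Apply the initial conditions: x(0) = 1/20 + C1 = 1 and x'(0) = 1/4 + 3*C1 + 4*C2 = 4. Solving gives C1 = 19/20, C2 = 9/40.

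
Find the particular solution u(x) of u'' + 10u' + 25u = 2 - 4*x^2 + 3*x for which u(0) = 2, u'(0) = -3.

u = -4/625 - 4*x**2/25 + 31*x/125 + 1254*exp(-5*x)/625 + 848*x*exp(-5*x)/125

Characteristic equation r² + 10r + 25 = 0 has discriminant (10)² - 4·(25) = 0, so r = -5 is a repeated root.
Hence u_h = (C1 + C2*x)*exp(-5*x).
For the particular solution try u_p = A0 + A1*x + A2*x^2. Substituting and matching coefficients of each power of x gives A0 = -4/625, A1 = 31/125, A2 = -4/25, so u_p = -4/625 - 4*x^2/25 + 31*x/125.
General solution: u = -4/625 - 4*x^2/25 + 31*x/125 + C1*exp(-5*x) + C2*x*exp(-5*x).
Apply the initial conditions: u(0) = -4/625 + C1 = 2 and u'(0) = 31/125 + C2 - 5*C1 = -3. Solving gives C1 = 1254/625, C2 = 848/125.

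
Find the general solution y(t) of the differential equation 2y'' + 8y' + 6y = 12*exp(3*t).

y = exp(3*t)/4 + C1*exp(-t) + C2*exp(-3*t)

Divide through by 2: y'' + 4y' + 3y = 6*exp(3*t).
Characteristic equation r² + 4r + 3 = 0 factors as (r + 1)(r + 3) = 0, so r = -1, -3.
Hence y_h = C1*exp(-t) + C2*exp(-3*t).
Try y_p = A*exp(3*t). Substituting into the equation and dividing by exp(3*t) gives A = 1/4, so y_p = exp(3*t)/4.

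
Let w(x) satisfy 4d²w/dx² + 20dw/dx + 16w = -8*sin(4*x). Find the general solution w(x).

Divide through by 4: w'' + 5w' + 4w = -2*sin(4*x).
Characteristic equation r² + 5r + 4 = 0 factors as (r + 1)(r + 4) = 0, so r = -1, -4.
Hence w_h = C1*exp(-x) + C2*exp(-4*x).
Try w_p = A*cos(4*x) + B*sin(4*x). Substituting and equating the coefficients of cos(4x) and sin(4x) gives A = 5/68, B = 3/68, so w_p = 3*sin(4*x)/68 + 5*cos(4*x)/68.

w = 3*sin(4*x)/68 + 5*cos(4*x)/68 + C1*exp(-x) + C2*exp(-4*x)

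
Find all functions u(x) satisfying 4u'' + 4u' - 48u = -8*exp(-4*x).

Divide through by 4: u'' + u' - 12u = -2*exp(-4*x).
Characteristic equation r² + r - 12 = 0 factors as (r - 3)(r + 4) = 0, so r = 3, -4.
Hence u_h = C1*exp(3*x) + C2*exp(-4*x).
Since exp(-4*x) solves the homogeneous equation (r = -4 is a root of multiplicity 1), multiply the trial by x. Try u_p = A*x*exp(-4*x). Substituting into the equation and dividing by exp(-4*x) gives A = 2/7, so u_p = 2*x*exp(-4*x)/7.

u = C1*exp(3*x) + C2*exp(-4*x) + 2*x*exp(-4*x)/7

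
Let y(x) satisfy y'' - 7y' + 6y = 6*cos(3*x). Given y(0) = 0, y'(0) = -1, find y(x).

Characteristic equation r² - 7r + 6 = 0 factors as (r - 6)(r - 1) = 0, so r = 6, 1.
Hence y_h = C1*exp(6*x) + C2*exp(x).
Try y_p = A*cos(3*x) + B*sin(3*x). Substituting and equating the coefficients of cos(3x) and sin(3x) gives A = -1/25, B = -7/25, so y_p = -7*sin(3*x)/25 - cos(3*x)/25.
General solution: y = -7*sin(3*x)/25 - cos(3*x)/25 + C1*exp(6*x) + C2*exp(x).
Apply the initial conditions: y(0) = -1/25 + C1 + C2 = 0 and y'(0) = -21/25 + C2 + 6*C1 = -1. Solving gives C1 = -1/25, C2 = 2/25.

y = -7*sin(3*x)/25 - cos(3*x)/25 - exp(6*x)/25 + 2*exp(x)/25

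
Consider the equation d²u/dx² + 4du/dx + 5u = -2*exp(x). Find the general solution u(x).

u = -exp(x)/5 + C1*cos(x)*exp(-2*x) + C2*exp(-2*x)*sin(x)

Characteristic equation r² + 4r + 5 = 0 has discriminant (4)² - 4·(5) = -4 < 0, so r = -2 ± i.
Hence u_h = C1*cos(x)*exp(-2*x) + C2*exp(-2*x)*sin(x).
Try u_p = A*exp(x). Substituting into the equation and dividing by exp(x) gives A = -1/5, so u_p = -exp(x)/5.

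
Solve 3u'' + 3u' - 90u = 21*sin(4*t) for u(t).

u = -161*sin(4*t)/1066 - 7*cos(4*t)/533 + C1*exp(5*t) + C2*exp(-6*t)

Divide through by 3: u'' + u' - 30u = 7*sin(4*t).
Characteristic equation r² + r - 30 = 0 factors as (r - 5)(r + 6) = 0, so r = 5, -6.
Hence u_h = C1*exp(5*t) + C2*exp(-6*t).
Try u_p = A*cos(4*t) + B*sin(4*t). Substituting and equating the coefficients of cos(4t) and sin(4t) gives A = -7/533, B = -161/1066, so u_p = -161*sin(4*t)/1066 - 7*cos(4*t)/533.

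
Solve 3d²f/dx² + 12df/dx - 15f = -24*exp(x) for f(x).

Divide through by 3: f'' + 4f' - 5f = -8*exp(x).
Characteristic equation r² + 4r - 5 = 0 factors as (r - 1)(r + 5) = 0, so r = 1, -5.
Hence f_h = C1*exp(x) + C2*exp(-5*x).
Since exp(x) solves the homogeneous equation (r = 1 is a root of multiplicity 1), multiply the trial by x. Try f_p = A*x*exp(x). Substituting into the equation and dividing by exp(x) gives A = -4/3, so f_p = -4*x*exp(x)/3.

f = C1*exp(x) + C2*exp(-5*x) - 4*x*exp(x)/3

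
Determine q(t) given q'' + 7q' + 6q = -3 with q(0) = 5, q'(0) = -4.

q = -1/2 - 3*exp(-6*t)/10 + 29*exp(-t)/5

Characteristic equation r² + 7r + 6 = 0 factors as (r + 1)(r + 6) = 0, so r = -1, -6.
Hence q_h = C1*exp(-t) + C2*exp(-6*t).
For the particular solution try q_p = A0. Substituting and matching coefficients of each power of t gives A0 = -1/2, so q_p = -1/2.
General solution: q = -1/2 + C1*exp(-t) + C2*exp(-6*t).
Apply the initial conditions: q(0) = -1/2 + C1 + C2 = 5 and q'(0) = -C1 - 6*C2 = -4. Solving gives C1 = 29/5, C2 = -3/10.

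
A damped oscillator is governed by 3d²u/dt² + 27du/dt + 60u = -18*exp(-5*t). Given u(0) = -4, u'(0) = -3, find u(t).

u = -29*exp(-4*t) + 25*exp(-5*t) + 6*t*exp(-5*t)

Divide through by 3: u'' + 9u' + 20u = -6*exp(-5*t).
Characteristic equation r² + 9r + 20 = 0 factors as (r + 4)(r + 5) = 0, so r = -4, -5.
Hence u_h = C1*exp(-4*t) + C2*exp(-5*t).
Since exp(-5*t) solves the homogeneous equation (r = -5 is a root of multiplicity 1), multiply the trial by t. Try u_p = A*t*exp(-5*t). Substituting into the equation and dividing by exp(-5*t) gives A = 6, so u_p = 6*t*exp(-5*t).
General solution: u = C1*exp(-4*t) + C2*exp(-5*t) + 6*t*exp(-5*t).
Apply the initial conditions: u(0) = C1 + C2 = -4 and u'(0) = 6 - 5*C2 - 4*C1 = -3. Solving gives C1 = -29, C2 = 25.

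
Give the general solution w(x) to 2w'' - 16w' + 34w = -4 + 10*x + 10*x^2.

Divide through by 2: w'' - 8w' + 17w = -2 + 5*x + 5*x^2.
Characteristic equation r² - 8r + 17 = 0 has discriminant (-8)² - 4·(17) = -4 < 0, so r = 4 ± i.
Hence w_h = C1*cos(x)*exp(4*x) + C2*exp(4*x)*sin(x).
For the particular solution try w_p = A0 + A1*x + A2*x^2. Substituting and matching coefficients of each power of x gives A0 = 572/4913, A1 = 165/289, A2 = 5/17, so w_p = 572/4913 + 5*x^2/17 + 165*x/289.

w = 572/4913 + 5*x**2/17 + 165*x/289 + C1*cos(x)*exp(4*x) + C2*exp(4*x)*sin(x)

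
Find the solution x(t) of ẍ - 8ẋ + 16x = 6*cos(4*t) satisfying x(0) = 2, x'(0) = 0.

x = 2*exp(4*t) - 3*sin(4*t)/16 - 29*t*exp(4*t)/4

Characteristic equation r² - 8r + 16 = 0 has discriminant (-8)² - 4·(16) = 0, so r = 4 is a repeated root.
Hence x_h = (C1 + C2*t)*exp(4*t).
Try x_p = A*cos(4*t) + B*sin(4*t). Substituting and equating the coefficients of cos(4t) and sin(4t) gives A = 0, B = -3/16, so x_p = -3*sin(4*t)/16.
General solution: x = -3*sin(4*t)/16 + C1*exp(4*t) + C2*t*exp(4*t).
Apply the initial conditions: x(0) = C1 = 2 and x'(0) = -3/4 + C2 + 4*C1 = 0. Solving gives C1 = 2, C2 = -29/4.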